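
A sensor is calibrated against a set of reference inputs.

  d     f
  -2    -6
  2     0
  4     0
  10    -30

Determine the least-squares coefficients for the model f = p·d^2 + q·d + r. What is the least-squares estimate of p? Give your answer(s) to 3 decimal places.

p = -0.475

With design matrix M, MᵀM = [[10288, 1064, 124]; [1064, 124, 14]; [124, 14, 4]] and Mᵀf = [-3024, -288, -36]ᵀ.
Row-reducing yields p = -19/40, q = 183/100, r = -17/25.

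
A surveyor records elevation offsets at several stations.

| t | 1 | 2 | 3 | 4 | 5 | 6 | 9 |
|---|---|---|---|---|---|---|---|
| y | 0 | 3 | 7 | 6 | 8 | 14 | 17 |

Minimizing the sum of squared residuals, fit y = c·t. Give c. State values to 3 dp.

c = 1.907

Compute the Gram sums: Σt·t = 172.
Right-hand side: Σt·y = 328.
Hence c = 328 / 172 ≈ 1.90698.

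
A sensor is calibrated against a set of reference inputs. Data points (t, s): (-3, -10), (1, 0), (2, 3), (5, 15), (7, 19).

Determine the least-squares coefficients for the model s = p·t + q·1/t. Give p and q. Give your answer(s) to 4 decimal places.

Compute the Gram sums: Σt·t = 88, Σt·1/t = 5, Σ1/t·1/t = 62689/44100.
And Σt·s = 244, Σ1/t·s = 443/42.
Normal equations: [[88, 5]; [5, 62689/44100]]·[p, q]ᵀ = [244, 443/42]ᵀ.
Eliminating q: (62689/44100)·(row 1) − 5·(row 2) gives (1103533/11025)·p = (62689/44100)·244 − 5·(443/42) = 6485183/22050, so p = 6485183/2207066.
Then q = ((443/42) − 5·(6485183/2207066))/(62689/44100) = -3217200/1103533.

p = 2.9384, q = -2.9154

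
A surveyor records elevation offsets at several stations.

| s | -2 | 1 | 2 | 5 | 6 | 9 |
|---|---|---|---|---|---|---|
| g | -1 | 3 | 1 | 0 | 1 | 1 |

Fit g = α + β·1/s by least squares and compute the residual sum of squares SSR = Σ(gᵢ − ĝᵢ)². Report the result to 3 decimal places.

Setting ∂/∂α … = 0 gives: 6·α + (133/90)·β = 5;  (133/90)·α + (12799/8100)·β = 77/18.
Determinant 6·(12799/8100) − (133/90)² = 11821/1620.
α = (5·(12799/8100) − (133/90)·(77/18))/(11821/1620) = 2558/11821; β = (6·(77/18) − (133/90)·5)/(11821/1620) = 29610/11821.
Residuals: 426/11821, 3295/11821, -5542/11821, -8480/11821, 4328/11821, 5973/11821; SSR = 14218/11821.

SSR = 1.203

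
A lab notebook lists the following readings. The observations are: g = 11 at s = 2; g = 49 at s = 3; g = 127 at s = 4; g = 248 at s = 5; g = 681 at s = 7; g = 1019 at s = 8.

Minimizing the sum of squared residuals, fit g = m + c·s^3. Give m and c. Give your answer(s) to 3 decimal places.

Setting ∂/∂m … = 0 gives: 6·m + 1079·c = 2135;  1079·m + 400307·c = 795850.
Δ = 6·400307 − 1079² = 1237601.
m = (2135·400307 − 1079·795850)/1237601 = -4066705/1237601; c = (6·795850 − 1079·2135)/1237601 = 2471435/1237601.

m = -3.286, c = 1.997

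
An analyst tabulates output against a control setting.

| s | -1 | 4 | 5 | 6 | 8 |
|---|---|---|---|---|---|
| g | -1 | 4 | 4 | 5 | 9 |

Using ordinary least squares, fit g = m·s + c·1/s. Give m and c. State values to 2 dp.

m = 0.98, c = -0.14

MᵀM·[m, c]ᵀ = Mᵀg reads: 142·m + 5·c = 139;  5·m + (16501/14400)·c = 571/120.
Δ = 142·(16501/14400) − 5² = 991571/7200.
m = (139·(16501/14400) − 5·(571/120))/(991571/7200) = 1951039/1983142; c = (142·(571/120) − 5·139)/(991571/7200) = -139080/991571.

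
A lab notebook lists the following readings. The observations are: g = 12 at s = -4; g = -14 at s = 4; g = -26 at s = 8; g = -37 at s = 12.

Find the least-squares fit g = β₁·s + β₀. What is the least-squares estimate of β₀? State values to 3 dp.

With design matrix M, MᵀM = [[240, 20]; [20, 4]] and Mᵀg = [-756, -65]ᵀ.
Eliminating β₀: 4·(row 1) − 20·(row 2) gives 560·β₁ = 4·(-756) − 20·(-65) = -1724, so β₁ = -431/140.
Then β₀ = ((-65) − 20·(-431/140))/4 = -6/7.

β₀ = -0.857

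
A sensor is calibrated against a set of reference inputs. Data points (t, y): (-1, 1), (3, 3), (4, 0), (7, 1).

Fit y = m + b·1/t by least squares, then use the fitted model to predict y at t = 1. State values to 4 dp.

ŷ = 1.6910

Sums needed: Σ1 = 4, Σ1/t = -23/84, Σ1/t·1/t = 8425/7056.
Right-hand side: Σy = 5, Σ1/t·y = 1/7.
det = 4·(8425/7056) − (-23/84)² = 11057/2352.
m = (5·(8425/7056) − (-23/84)·(1/7))/(11057/2352) = 42401/33171; b = (4·(1/7) − (-23/84)·5)/(11057/2352) = 4564/11057.
At t = 1: ŷ = (42401/33171)·(1) + (4564/11057)·(1) = 56093/33171.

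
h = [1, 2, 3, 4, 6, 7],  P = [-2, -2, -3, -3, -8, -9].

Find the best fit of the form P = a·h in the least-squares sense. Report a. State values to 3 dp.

a = -1.200

Forming XᵀX = [[115]] and XᵀP = [-138]ᵀ gives XᵀX·[a]ᵀ = XᵀP.
a = (-138)/115 = -1.2.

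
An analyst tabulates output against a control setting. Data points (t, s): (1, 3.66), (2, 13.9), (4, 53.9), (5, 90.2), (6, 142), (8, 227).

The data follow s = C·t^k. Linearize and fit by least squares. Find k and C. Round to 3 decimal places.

Linearized form: ln s = k·ln t + ln C. From the 6 transformed points,
XᵀX = [[12.5270, 7.5601]; [7.5601, 6]], rhs = [34.7579, 22.7993]ᵀ  (here Σln t = 7.5601, Σ(ln t)² = 12.5270, Σln s = 22.7993, Σln t·ln s = 34.7579).
Slope k = (n·Σln t·ln s − Σln t·Σln s)/(n·Σ(ln t)² − (Σln t)²) = (6·34.7579 − 7.5601·22.7993)/18.0074 = 2.00933; ln C = (Σln s − k·Σln t)/n = 1.26810, so C = exp(1.26810) = 3.55409.

k = 2.009, C = 3.554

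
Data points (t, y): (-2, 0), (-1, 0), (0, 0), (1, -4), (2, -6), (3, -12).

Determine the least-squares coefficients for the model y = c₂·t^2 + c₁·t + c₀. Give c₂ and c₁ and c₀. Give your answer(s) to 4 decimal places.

The normal system MᵀM·[c₂, c₁, c₀]ᵀ = Mᵀy is [[115, 27, 19]; [27, 19, 3]; [19, 3, 6]]·[c₂, c₁, c₀]ᵀ = [-136, -52, -22]ᵀ.
Row-reducing yields c₂ = -19/28, c₁ = -233/140, c₀ = -24/35.

c₂ = -0.6786, c₁ = -1.6643, c₀ = -0.6857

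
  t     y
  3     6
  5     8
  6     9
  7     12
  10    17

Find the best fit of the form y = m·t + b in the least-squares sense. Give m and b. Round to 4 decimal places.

Compute the Gram sums: Σt·t = 219, Σt = 31, Σ1 = 5.
For Mᵀy: Σt·y = 366, Σy = 52.
So MᵀM·[m, b]ᵀ = Mᵀy: [[219, 31]; [31, 5]]·[m, b]ᵀ = [366, 52]ᵀ.
Δ = 219·5 − 31² = 134.
m = (366·5 − 31·52)/134 = 109/67; b = (219·52 − 31·366)/134 = 21/67.

m = 1.6269, b = 0.3134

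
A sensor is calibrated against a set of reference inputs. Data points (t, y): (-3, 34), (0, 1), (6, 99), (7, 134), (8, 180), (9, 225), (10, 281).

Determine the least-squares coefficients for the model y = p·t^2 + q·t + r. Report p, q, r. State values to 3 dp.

Normal-equation sums: Σt^2·t^2 = 24435, Σt^2·t = 2773, Σt^2 = 339, Σt·t = 339, Σt = 37, Σ1 = 7.
For Mᵀy: Σt^2·y = 68281, Σt·y = 7705, Σy = 954.
MᵀM·[p, q, r]ᵀ = Mᵀy becomes [[24435, 2773, 339]; [2773, 339, 37]; [339, 37, 7]]·[p, q, r]ᵀ = [68281, 7705, 954]ᵀ.
Solving the 3×3 system (Gaussian elimination) gives p = 485363/163912, q = -277535/163912, r = 21457/11708.

p = 2.961, q = -1.693, r = 1.833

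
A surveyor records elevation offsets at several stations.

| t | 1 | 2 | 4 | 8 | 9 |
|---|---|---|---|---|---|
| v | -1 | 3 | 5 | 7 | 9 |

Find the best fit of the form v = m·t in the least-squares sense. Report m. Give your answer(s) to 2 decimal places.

Compute the Gram sums: Σt·t = 166.
And Σt·v = 162.
Normal equations: [[166]]·[m]ᵀ = [162]ᵀ.
Hence m = 162 / 166 ≈ 0.975904.

m = 0.98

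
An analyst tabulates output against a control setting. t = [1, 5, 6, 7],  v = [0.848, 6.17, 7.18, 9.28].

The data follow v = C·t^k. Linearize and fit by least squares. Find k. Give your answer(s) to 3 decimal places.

k = 1.218

Linearized form: ln v = k·ln t + ln C. From the 4 transformed points,
Σln t = 5.3471, Σ(ln t)² = 9.5873, Σln v = 5.8540, Σln t·ln v = 10.7960.
Equations: 9.5873·k + 5.3471·ln C = 10.7960;  5.3471·k + 4·ln C = 5.8540.
Solving (det = 9.7575): k = 1.21775, ln C = -0.16436.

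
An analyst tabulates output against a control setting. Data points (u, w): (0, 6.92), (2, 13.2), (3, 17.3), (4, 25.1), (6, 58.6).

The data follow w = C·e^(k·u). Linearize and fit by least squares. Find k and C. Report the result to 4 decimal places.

With ln wᵢ as the transformed response and uᵢ as the regressor:
Σu = 15.0000, Σ(u)² = 65.0000, Σln w = 14.6589, Σu·ln w = 51.0284.
Equations: 65.0000·k + 15.0000·ln C = 51.0284;  15.0000·k + 5·ln C = 14.6589.
Δ = 65.0000·5 − (15.0000)² = 100.0000; k = (51.0284·5 − 15.0000·14.6589)/100.0000 = 0.35258, ln C = (65.0000·14.6589 − 15.0000·51.0284)/100.0000 = 1.87405, so C = exp(1.87405) = 6.51461.

k = 0.3526, C = 6.5146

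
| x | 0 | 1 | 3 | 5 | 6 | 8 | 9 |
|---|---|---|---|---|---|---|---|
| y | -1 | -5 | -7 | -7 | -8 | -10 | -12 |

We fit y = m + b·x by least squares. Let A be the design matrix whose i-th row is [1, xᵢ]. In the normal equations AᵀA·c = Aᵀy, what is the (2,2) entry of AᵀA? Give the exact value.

Row 2 ↔ basis x, column 2 ↔ basis x, so (AᵀA)_{2,2} = Σᵢ (x)·(x) = (0)·(0) + (1)·(1) + (3)·(3) + (5)·(5) + (6)·(6) + (8)·(8) + (9)·(9) = 216.

216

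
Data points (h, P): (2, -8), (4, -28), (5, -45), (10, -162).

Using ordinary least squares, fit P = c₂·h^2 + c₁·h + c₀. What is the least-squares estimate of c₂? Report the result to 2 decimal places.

Setting ∂/∂c₂ … = 0 gives: 10897·c₂ + 1197·c₁ + 145·c₀ = -17805;  1197·c₂ + 145·c₁ + 21·c₀ = -1973;  145·c₂ + 21·c₁ + 4·c₀ = -243.
Inverting the 3×3 Gram matrix, [c₂, c₁, c₀]ᵀ = [-977/682, -1433/682, 754/341]ᵀ.

c₂ = -1.43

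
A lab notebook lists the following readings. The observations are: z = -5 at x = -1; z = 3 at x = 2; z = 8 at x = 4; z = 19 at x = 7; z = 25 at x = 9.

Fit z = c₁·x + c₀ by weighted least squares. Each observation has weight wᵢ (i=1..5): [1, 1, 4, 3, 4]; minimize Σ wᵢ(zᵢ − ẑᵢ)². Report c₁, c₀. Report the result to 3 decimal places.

c₁ = 3.145, c₀ = -3.518

Entries of AᵀWA: Σwᵢ·x·x = 540, Σwᵢ·x = 74, Σwᵢ·1 = 13.
For AᵀWz: Σwᵢ·x·z = 1438, Σwᵢ·z = 187.
Eliminating c₀: 13·(row 1) − 74·(row 2) gives 1544·c₁ = 13·1438 − 74·187 = 4856, so c₁ = 607/193.
Then c₀ = (187 − 74·(607/193))/13 = -679/193.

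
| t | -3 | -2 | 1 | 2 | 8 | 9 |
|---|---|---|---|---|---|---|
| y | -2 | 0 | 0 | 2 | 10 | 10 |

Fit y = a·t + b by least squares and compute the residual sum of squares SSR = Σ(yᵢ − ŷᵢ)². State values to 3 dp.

SSR = 6.672

Forming XᵀX = [[163, 15]; [15, 6]] and Xᵀy = [180, 20]ᵀ gives XᵀX·[a, b]ᵀ = Xᵀy.
Eliminating b: 6·(row 1) − 15·(row 2) gives 753·a = 6·180 − 15·20 = 780, so a = 260/251.
Then b = (20 − 15·(260/251))/6 = 560/753.
Residuals: 274/753, 1000/753, -1340/753, -614/753, 730/753, -50/753; SSR = 5024/753.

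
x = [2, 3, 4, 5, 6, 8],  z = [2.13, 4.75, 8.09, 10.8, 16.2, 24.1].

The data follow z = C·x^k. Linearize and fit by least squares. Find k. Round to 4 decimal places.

k = 1.7513

Taking logs, ln z = k·ln x + ln C, so regress ln z on ln x.
Σln x = 8.6587, Σ(ln x)² = 13.7340, Σln z = 12.7517, Σln x·ln z = 20.5712.
Normal system: [[13.7340, 8.6587]; [8.6587, 6]]·[k, ln C]ᵀ = [20.5712, 12.7517]ᵀ.
Slope k = (n·Σln x·ln z − Σln x·Σln z)/(n·Σ(ln x)² − (Σln x)²) = (6·20.5712 − 8.6587·12.7517)/7.4309 = 1.75135; ln C = (Σln z − k·Σln x)/n = -0.40212.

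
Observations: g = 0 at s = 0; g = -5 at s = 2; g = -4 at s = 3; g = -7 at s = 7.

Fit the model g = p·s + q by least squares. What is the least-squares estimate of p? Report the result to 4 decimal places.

p = -0.8846

From the data, Σs·s = 62, Σs = 12, Σ1 = 4.
Right-hand side: Σs·g = -71, Σg = -16.
Eliminating q: 4·(row 1) − 12·(row 2) gives 104·p = 4·(-71) − 12·(-16) = -92, so p = -23/26.
Then q = ((-16) − 12·(-23/26))/4 = -35/26.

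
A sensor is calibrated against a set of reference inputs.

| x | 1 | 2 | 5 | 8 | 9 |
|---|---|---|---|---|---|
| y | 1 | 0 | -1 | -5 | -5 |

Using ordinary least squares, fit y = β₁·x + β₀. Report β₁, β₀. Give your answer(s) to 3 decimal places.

β₁ = -0.780, β₀ = 1.900

Setting ∂/∂β₁ … = 0 gives: 175·β₁ + 25·β₀ = -89;  25·β₁ + 5·β₀ = -10.
Δ = 175·5 − 25² = 250.
β₁ = ((-89)·5 − 25·(-10))/250 = -39/50; β₀ = (175·(-10) − 25·(-89))/250 = 19/10.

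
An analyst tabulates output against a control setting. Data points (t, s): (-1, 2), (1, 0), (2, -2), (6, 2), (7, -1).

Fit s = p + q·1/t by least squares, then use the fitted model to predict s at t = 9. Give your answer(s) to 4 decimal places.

The normal system AᵀA·[p, q]ᵀ = Aᵀs is [[5, 17/21]; [17/21, 2027/882]]·[p, q]ᵀ = [1, -59/21]ᵀ.
det = 5·(2027/882) − (17/21)² = 9557/882.
p = (1·(2027/882) − (17/21)·(-59/21))/(9557/882) = 4033/9557; q = (5·(-59/21) − (17/21)·1)/(9557/882) = -13104/9557.
At t = 9: ŝ = (4033/9557)·(1) + (-13104/9557)·(1/9) = 2577/9557.

ŝ = 0.2696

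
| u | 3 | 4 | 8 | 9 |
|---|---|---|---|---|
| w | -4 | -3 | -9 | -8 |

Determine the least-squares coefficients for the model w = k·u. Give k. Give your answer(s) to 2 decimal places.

Entries of MᵀM: Σu·u = 170.
And Σu·w = -168.
MᵀM·[k]ᵀ = Mᵀw becomes [[170]]·[k]ᵀ = [-168]ᵀ.
k = (-168)/170 = -0.988235.

k = -0.99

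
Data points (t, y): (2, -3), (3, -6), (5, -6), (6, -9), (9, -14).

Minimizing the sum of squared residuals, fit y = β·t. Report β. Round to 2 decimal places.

Normal-equation sums: Σt·t = 155.
For Xᵀy: Σt·y = -234.
XᵀX·[β]ᵀ = Xᵀy becomes [[155]]·[β]ᵀ = [-234]ᵀ.
β = (-234)/155 = -1.50968.

β = -1.51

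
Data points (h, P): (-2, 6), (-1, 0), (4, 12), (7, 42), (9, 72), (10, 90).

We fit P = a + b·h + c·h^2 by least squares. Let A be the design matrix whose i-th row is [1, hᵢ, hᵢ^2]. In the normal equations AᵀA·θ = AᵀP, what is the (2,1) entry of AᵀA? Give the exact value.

Row 2 ↔ basis h, column 1 ↔ basis 1, so (AᵀA)_{2,1} = Σᵢ h = (-2)·(1) + (-1)·(1) + (4)·(1) + (7)·(1) + (9)·(1) + (10)·(1) = 27.

27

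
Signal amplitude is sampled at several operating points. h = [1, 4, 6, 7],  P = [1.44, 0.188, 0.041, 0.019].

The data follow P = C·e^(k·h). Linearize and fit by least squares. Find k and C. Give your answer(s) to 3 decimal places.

Let Y = ln P. Fitting Y = k·h + ln C by least squares:
Sums: Σh = 18.0000, Σ(h)² = 102.0000, Σln P = -8.4642, Σh·ln P = -53.2289.
Normal system: [[102.0000, 18.0000]; [18.0000, 4]]·[k, ln C]ᵀ = [-53.2289, -8.4642]ᵀ.
Solving (det = 84.0000): k = -0.72096, ln C = 1.12828, so C = exp(1.12828) = 3.09033.

k = -0.721, C = 3.090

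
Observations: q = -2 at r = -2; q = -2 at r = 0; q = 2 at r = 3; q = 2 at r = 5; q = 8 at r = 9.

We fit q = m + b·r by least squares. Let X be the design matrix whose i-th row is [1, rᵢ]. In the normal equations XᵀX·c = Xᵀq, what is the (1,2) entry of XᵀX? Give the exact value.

15

Row 1 ↔ basis 1, column 2 ↔ basis r, so (XᵀX)_{1,2} = Σᵢ r = (1)·(-2) + (1)·(0) + (1)·(3) + (1)·(5) + (1)·(9) = 15.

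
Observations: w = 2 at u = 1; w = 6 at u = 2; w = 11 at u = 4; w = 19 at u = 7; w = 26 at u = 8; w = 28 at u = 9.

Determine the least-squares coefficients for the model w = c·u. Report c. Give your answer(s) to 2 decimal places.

c = 3.03

Compute the Gram sums: Σu·u = 215.
Right-hand side: Σu·w = 651.
So XᵀX·[c]ᵀ = Xᵀw: [[215]]·[c]ᵀ = [651]ᵀ.
Hence c = 651 / 215 ≈ 3.02791.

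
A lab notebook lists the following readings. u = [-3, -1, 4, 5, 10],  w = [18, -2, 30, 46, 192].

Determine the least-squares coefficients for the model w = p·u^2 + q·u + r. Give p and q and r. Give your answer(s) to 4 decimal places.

p = 1.9651, q = -0.2385, r = -1.8301

With design matrix A, AᵀA = [[10963, 1161, 151]; [1161, 151, 15]; [151, 15, 5]] and Aᵀw = [20990, 2218, 284]ᵀ.
Row-reducing yields p = 435839/221791, q = -52901/221791, r = -405906/221791.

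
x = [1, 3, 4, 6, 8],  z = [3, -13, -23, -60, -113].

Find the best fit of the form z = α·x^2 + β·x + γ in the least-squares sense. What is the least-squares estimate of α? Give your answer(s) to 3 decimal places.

The normal equations are: 5730·α + 820·β + 126·γ = -9874;  820·α + 126·β + 22·γ = -1392;  126·α + 22·β + 5·γ = -206.
(Σx^2·x^2 = 5730, Σx^2·x = 820, Σx^2 = 126, Σx·x = 126, Σx = 22, Σ1 = 5, Σx^2·z = -9874, Σx·z = -1392, Σz = -206.)
Inverting the 3×3 Gram matrix, [α, β, γ]ᵀ = [-9703/5071, 3926/5071, 18316/5071]ᵀ.

α = -1.913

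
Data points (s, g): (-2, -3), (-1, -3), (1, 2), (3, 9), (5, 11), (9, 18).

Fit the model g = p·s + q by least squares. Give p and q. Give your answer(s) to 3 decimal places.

p = 2.036, q = 0.577

Normal-equation sums: Σs·s = 121, Σs = 15, Σ1 = 6.
For Aᵀg: Σs·g = 255, Σg = 34.
AᵀA·[p, q]ᵀ = Aᵀg becomes [[121, 15]; [15, 6]]·[p, q]ᵀ = [255, 34]ᵀ.
Eliminating q: 6·(row 1) − 15·(row 2) gives 501·p = 6·255 − 15·34 = 1020, so p = 340/167.
Then q = (34 − 15·(340/167))/6 = 289/501.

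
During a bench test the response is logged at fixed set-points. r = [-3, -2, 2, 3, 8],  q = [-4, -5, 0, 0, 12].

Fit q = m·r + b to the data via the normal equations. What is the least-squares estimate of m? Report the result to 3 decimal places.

XᵀX·[m, b]ᵀ = Xᵀq reads: 90·m + 8·b = 118;  8·m + 5·b = 3.
(Σr·r = 90, Σr = 8, Σ1 = 5, Σr·q = 118, Σq = 3.)
Eliminating b: 5·(row 1) − 8·(row 2) gives 386·m = 5·118 − 8·3 = 566, so m = 283/193.
Then b = (3 − 8·(283/193))/5 = -337/193.

m = 1.466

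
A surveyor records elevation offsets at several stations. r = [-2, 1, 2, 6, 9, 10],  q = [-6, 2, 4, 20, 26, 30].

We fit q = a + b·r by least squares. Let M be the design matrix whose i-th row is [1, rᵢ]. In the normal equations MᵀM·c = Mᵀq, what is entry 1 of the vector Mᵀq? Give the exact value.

76

Entry 1 ↔ basis 1, so (Mᵀq)_{1} = Σᵢ qᵢ = (1)·(-6) + (1)·(2) + (1)·(4) + (1)·(20) + (1)·(26) + (1)·(30) = 76.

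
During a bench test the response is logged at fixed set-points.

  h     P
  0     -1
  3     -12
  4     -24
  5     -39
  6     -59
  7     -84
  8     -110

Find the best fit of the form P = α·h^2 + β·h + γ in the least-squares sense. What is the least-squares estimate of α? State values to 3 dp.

α = -1.999

Normal-equation sums: Σh^2·h^2 = 8755, Σh^2·h = 1287, Σh^2 = 199, Σh·h = 199, Σh = 33, Σ1 = 7.
Moment sums: Σh^2·P = -14747, Σh·P = -2149, ΣP = -329.
XᵀX·[α, β, γ]ᵀ = XᵀP becomes [[8755, 1287, 199]; [1287, 199, 33]; [199, 33, 7]]·[α, β, γ]ᵀ = [-14747, -2149, -329]ᵀ.
Solving the 3×3 system (Gaussian elimination) gives α = -14955/7483, β = 17093/7483, γ = -1019/1069.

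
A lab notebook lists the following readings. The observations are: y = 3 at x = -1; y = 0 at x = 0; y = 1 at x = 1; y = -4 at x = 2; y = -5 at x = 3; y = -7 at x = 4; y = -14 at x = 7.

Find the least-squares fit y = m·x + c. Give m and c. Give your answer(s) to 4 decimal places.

Normal-equation sums: Σx·x = 80, Σx = 16, Σ1 = 7.
And Σx·y = -151, Σy = -26.
Normal equations: [[80, 16]; [16, 7]]·[m, c]ᵀ = [-151, -26]ᵀ.
Determinant 80·7 − 16² = 304.
m = ((-151)·7 − 16·(-26))/304 = -641/304; c = (80·(-26) − 16·(-151))/304 = 21/19.

m = -2.1086, c = 1.1053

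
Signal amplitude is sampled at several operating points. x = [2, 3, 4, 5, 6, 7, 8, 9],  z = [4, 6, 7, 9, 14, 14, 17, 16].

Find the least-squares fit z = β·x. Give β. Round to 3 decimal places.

Forming MᵀM = [[284]] and Mᵀz = [561]ᵀ gives MᵀM·[β]ᵀ = Mᵀz.
Hence β = 561 / 284 ≈ 1.97535.

β = 1.975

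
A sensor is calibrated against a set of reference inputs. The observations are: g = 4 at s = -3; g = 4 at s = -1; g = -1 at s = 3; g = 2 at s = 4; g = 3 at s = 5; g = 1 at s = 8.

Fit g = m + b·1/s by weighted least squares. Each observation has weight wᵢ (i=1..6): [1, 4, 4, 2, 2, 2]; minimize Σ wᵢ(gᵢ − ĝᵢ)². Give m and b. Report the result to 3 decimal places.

m = 1.522, b = -2.797

AᵀWA·[m, b]ᵀ = AᵀWg reads: 15·m + (-37/20)·b = 28;  (-37/20)·m + (34501/7200)·b = -973/60.
(Σwᵢ·1 = 15, Σwᵢ·1/s = -37/20, Σwᵢ·1/s·1/s = 34501/7200, Σwᵢ·g = 28, Σwᵢ·1/s·g = -973/60.)
Eliminating b: (34501/7200)·(row 1) − (-37/20)·(row 2) gives (164291/2400)·m = (34501/7200)·28 − (-37/20)·(-973/60) = 375011/3600, so m = 750022/492873.
Then b = ((-973/60) − (-37/20)·(750022/492873))/(34501/7200) = -459480/164291.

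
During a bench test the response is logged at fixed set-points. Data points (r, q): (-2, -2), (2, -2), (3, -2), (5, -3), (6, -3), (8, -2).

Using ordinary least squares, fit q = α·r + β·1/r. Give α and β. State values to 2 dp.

α = -0.42, β = 0.70

From the data, Σr·r = 142, Σr·1/r = 6, Σ1/r·1/r = 10001/14400.
Moment sums: Σr·q = -55, Σ1/r·q = -121/60.
So AᵀA·[α, β]ᵀ = Aᵀq: [[142, 6]; [6, 10001/14400]]·[α, β]ᵀ = [-55, -121/60]ᵀ.
Eliminating β: (10001/14400)·(row 1) − 6·(row 2) gives (450871/7200)·α = (10001/14400)·(-55) − 6·(-121/60) = -75163/2880, so α = -375815/901742.
Then β = ((-121/60) − 6·(-375815/901742))/(10001/14400) = 314160/450871.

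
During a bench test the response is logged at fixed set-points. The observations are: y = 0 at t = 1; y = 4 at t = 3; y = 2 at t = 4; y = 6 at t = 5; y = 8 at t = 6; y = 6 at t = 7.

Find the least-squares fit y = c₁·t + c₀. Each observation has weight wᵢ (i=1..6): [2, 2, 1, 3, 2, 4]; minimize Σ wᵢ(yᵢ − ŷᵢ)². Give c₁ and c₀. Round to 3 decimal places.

Forming XᵀWX = [[379, 67]; [67, 14]] and XᵀWy = [386, 68]ᵀ gives XᵀWX·[c₁, c₀]ᵀ = XᵀWy.
Eliminating c₀: 14·(row 1) − 67·(row 2) gives 817·c₁ = 14·386 − 67·68 = 848, so c₁ = 848/817.
Then c₀ = (68 − 67·(848/817))/14 = -90/817.

c₁ = 1.038, c₀ = -0.110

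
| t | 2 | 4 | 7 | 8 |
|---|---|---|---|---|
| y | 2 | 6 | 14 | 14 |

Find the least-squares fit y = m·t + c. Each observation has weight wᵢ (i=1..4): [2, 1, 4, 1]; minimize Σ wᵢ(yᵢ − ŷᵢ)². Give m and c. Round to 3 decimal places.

m = 2.286, c = -2.571

Compute the Gram sums: Σwᵢ·t·t = 284, Σwᵢ·t = 44, Σwᵢ·1 = 8.
Right-hand side: Σwᵢ·t·y = 536, Σwᵢ·y = 80.
So MᵀWM·[m, c]ᵀ = MᵀWy: [[284, 44]; [44, 8]]·[m, c]ᵀ = [536, 80]ᵀ.
Eliminating c: 8·(row 1) − 44·(row 2) gives 336·m = 8·536 − 44·80 = 768, so m = 16/7.
Then c = (80 − 44·(16/7))/8 = -18/7.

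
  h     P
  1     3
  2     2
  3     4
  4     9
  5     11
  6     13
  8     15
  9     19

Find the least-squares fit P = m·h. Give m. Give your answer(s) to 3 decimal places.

Sums needed: Σh·h = 236.
For MᵀP: Σh·P = 479.
Normal equations: [[236]]·[m]ᵀ = [479]ᵀ.
Hence m = 479 / 236 ≈ 2.02966.

m = 2.030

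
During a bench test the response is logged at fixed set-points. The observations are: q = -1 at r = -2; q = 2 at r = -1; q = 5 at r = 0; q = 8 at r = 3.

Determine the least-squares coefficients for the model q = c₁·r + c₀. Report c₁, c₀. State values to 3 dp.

The normal equations are: 14·c₁ + 0·c₀ = 24;  0·c₁ + 4·c₀ = 14.
Determinant 14·4 − 0² = 56.
c₁ = (24·4 − 0·14)/56 = 12/7; c₀ = (14·14 − 0·24)/56 = 7/2.

c₁ = 1.714, c₀ = 3.500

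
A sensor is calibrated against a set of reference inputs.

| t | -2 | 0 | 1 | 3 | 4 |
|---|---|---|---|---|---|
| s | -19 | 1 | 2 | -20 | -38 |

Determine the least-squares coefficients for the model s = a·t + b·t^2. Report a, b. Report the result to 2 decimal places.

a = 3.23, b = -3.20

From the data, Σt·t = 30, Σt·t^2 = 84, Σt^2·t^2 = 354.
And Σt·s = -172, Σt^2·s = -862.
XᵀX·[a, b]ᵀ = Xᵀs becomes [[30, 84]; [84, 354]]·[a, b]ᵀ = [-172, -862]ᵀ.
Eliminating b: 354·(row 1) − 84·(row 2) gives 3564·a = 354·(-172) − 84·(-862) = 11520, so a = 320/99.
Then b = ((-862) − 84·(320/99))/354 = -317/99.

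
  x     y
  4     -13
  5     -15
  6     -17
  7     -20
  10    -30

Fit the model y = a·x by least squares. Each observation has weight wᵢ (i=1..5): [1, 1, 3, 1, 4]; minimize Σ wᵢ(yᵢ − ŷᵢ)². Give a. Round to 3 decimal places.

The normal system MᵀWM·[a]ᵀ = MᵀWy is [[598]]·[a]ᵀ = [-1773]ᵀ.
a = (-1773)/598 = -2.96488.

a = -2.965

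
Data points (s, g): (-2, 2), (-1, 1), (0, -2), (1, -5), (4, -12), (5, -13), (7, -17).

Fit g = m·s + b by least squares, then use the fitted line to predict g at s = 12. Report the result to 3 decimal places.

ĝ = -28.630

The normal equations are: 96·m + 14·b = -242;  14·m + 7·b = -46.
det = 96·7 − 14² = 476.
m = ((-242)·7 − 14·(-46))/476 = -75/34; b = (96·(-46) − 14·(-242))/476 = -257/119.
At s = 12: ĝ = (-75/34)·(12) + (-257/119)·(1) = -3407/119.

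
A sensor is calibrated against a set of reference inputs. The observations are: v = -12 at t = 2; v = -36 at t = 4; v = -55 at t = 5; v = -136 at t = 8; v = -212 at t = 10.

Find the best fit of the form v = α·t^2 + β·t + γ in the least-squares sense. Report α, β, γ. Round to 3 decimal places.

α = -2.150, β = 0.803, γ = -5.000

Sums needed: Σt^2·t^2 = 14993, Σt^2·t = 1709, Σt^2 = 209, Σt·t = 209, Σt = 29, Σ1 = 5.
Moment sums: Σt^2·v = -31903, Σt·v = -3651, Σv = -451.
MᵀM·[α, β, γ]ᵀ = Mᵀv becomes [[14993, 1709, 209]; [1709, 209, 29]; [209, 29, 5]]·[α, β, γ]ᵀ = [-31903, -3651, -451]ᵀ.
Row-reducing yields α = -316/147, β = 118/147, γ = -5.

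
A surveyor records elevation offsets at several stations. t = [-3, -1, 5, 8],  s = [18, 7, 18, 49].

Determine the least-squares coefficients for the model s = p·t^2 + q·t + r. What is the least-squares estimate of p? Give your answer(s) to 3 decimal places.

p = 0.935

Sums needed: Σt^2·t^2 = 4803, Σt^2·t = 609, Σt^2 = 99, Σt·t = 99, Σt = 9, Σ1 = 4.
Right-hand side: Σt^2·s = 3755, Σt·s = 421, Σs = 92.
AᵀA·[p, q, r]ᵀ = Aᵀs becomes [[4803, 609, 99]; [609, 99, 9]; [99, 9, 4]]·[p, q, r]ᵀ = [3755, 421, 92]ᵀ.
Solving the 3×3 system (Gaussian elimination) gives p = 2249/2406, q = -22463/12030, r = 8153/2005.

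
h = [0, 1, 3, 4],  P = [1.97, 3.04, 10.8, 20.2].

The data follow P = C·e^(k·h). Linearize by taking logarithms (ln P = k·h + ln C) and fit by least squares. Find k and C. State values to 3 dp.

Let Y = ln P. Fitting Y = k·h + ln C by least squares:
Σh = 8.0000, Σ(h)² = 26.0000, Σln P = 7.1751, Σh·ln P = 20.2732.
Normal system: [[26.0000, 8.0000]; [8.0000, 4]]·[k, ln C]ᵀ = [20.2732, 7.1751]ᵀ.
Δ = 26.0000·4 − (8.0000)² = 40.0000; k = (20.2732·4 − 8.0000·7.1751)/40.0000 = 0.59230, ln C = (26.0000·7.1751 − 8.0000·20.2732)/40.0000 = 0.60918, so C = exp(0.60918) = 1.83893.

k = 0.592, C = 1.839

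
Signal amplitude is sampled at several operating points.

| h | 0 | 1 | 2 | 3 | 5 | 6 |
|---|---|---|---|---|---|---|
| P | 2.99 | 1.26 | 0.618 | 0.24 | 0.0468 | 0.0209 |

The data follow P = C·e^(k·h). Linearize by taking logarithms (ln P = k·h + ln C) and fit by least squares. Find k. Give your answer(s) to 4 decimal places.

k = -0.8291

Let Y = ln P. Fitting Y = k·h + ln C by least squares:
AᵀA = [[75.0000, 17.0000]; [17.0000, 6]], rhs = [-43.5302, -7.5119]ᵀ  (here Σh = 17.0000, Σ(h)² = 75.0000, Σln P = -7.5119, Σh·ln P = -43.5302).
Slope k = (n·Σh·ln P − Σh·Σln P)/(n·Σ(h)² − (Σh)²) = (6·-43.5302 − 17.0000·-7.5119)/161.0000 = -0.82906; ln C = (Σln P − k·Σh)/n = 1.09703.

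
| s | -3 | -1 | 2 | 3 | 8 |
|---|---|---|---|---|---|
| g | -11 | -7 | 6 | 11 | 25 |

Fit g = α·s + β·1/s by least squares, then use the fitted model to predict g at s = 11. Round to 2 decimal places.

ĝ = 34.20

AᵀA·[α, β]ᵀ = Aᵀg reads: 87·α + 5·β = 285;  5·α + (857/576)·β = 491/24.
det = 87·(857/576) − 5² = 20053/192.
α = (285·(857/576) − 5·(491/24))/(20053/192) = 61775/20053; β = (87·(491/24) − 5·285)/(20053/192) = 68136/20053.
At s = 11: ĝ = (61775/20053)·(11) + (68136/20053)·(1/11) = 7542911/220583.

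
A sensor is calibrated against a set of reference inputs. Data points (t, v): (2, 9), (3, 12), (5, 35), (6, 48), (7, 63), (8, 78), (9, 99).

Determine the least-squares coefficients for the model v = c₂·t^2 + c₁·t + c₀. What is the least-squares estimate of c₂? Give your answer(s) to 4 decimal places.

With design matrix X, XᵀX = [[15076, 1960, 268]; [1960, 268, 40]; [268, 40, 7]] and Xᵀv = [18845, 2473, 344]ᵀ.
Row-reducing yields c₂ = 3697/3612, c₁ = 6287/3612, c₀ = 3/301.

c₂ = 1.0235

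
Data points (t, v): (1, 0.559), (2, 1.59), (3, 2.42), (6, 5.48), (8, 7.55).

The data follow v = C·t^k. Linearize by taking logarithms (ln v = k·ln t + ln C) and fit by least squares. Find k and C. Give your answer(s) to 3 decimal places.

k = 1.232, C = 0.608

Let Y = ln v. Fitting Y = k·ln t + ln C by least squares:
Σln t = 5.6630, Σ(ln t)² = 9.2219, Σln v = 4.4885, Σln t·ln v = 8.5440.
Equations: 9.2219·k + 5.6630·ln C = 8.5440;  5.6630·k + 5·ln C = 4.4885.
Δ = 9.2219·5 − (5.6630)² = 14.0403; k = (8.5440·5 − 5.6630·4.4885)/14.0403 = 1.23228, ln C = (9.2219·4.4885 − 5.6630·8.5440)/14.0403 = -0.49796, so C = exp(-0.49796) = 0.60777.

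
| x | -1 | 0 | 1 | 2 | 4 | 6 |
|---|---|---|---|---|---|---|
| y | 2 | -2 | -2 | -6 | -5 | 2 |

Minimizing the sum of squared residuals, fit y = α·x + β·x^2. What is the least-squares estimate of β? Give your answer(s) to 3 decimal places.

β = 0.623

Forming AᵀA = [[58, 288]; [288, 1570]] and Aᵀy = [-24, -32]ᵀ gives AᵀA·[α, β]ᵀ = Aᵀy.
Δ = 58·1570 − 288² = 8116.
α = ((-24)·1570 − 288·(-32))/8116 = -7116/2029; β = (58·(-32) − 288·(-24))/8116 = 1264/2029.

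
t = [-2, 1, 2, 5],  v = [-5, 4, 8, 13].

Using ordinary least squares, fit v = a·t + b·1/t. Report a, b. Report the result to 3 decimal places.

a = 2.583, b = 1.799

Setting ∂/∂a … = 0 gives: 34·a + 4·b = 95;  4·a + (77/50)·b = 131/10.
Determinant 34·(77/50) − 4² = 909/25.
a = (95·(77/50) − 4·(131/10))/(909/25) = 1565/606; b = (34·(131/10) − 4·95)/(909/25) = 545/303.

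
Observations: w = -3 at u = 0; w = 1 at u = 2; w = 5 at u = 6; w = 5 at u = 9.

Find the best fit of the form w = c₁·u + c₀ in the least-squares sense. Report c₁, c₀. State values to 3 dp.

Compute the Gram sums: Σu·u = 121, Σu = 17, Σ1 = 4.
Right-hand side: Σu·w = 77, Σw = 8.
Normal equations: [[121, 17]; [17, 4]]·[c₁, c₀]ᵀ = [77, 8]ᵀ.
Determinant 121·4 − 17² = 195.
c₁ = (77·4 − 17·8)/195 = 172/195; c₀ = (121·8 − 17·77)/195 = -341/195.

c₁ = 0.882, c₀ = -1.749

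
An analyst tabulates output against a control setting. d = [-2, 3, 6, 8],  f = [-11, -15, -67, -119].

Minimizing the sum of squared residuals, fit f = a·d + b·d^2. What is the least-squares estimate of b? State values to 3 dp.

Sums needed: Σd·d = 113, Σd·d^2 = 747, Σd^2·d^2 = 5489.
Right-hand side: Σd·f = -1377, Σd^2·f = -10207.
AᵀA·[a, b]ᵀ = Aᵀf becomes [[113, 747]; [747, 5489]]·[a, b]ᵀ = [-1377, -10207]ᵀ.
Eliminating b: 5489·(row 1) − 747·(row 2) gives 62248·a = 5489·(-1377) − 747·(-10207) = 66276, so a = 16569/15562.
Then b = ((-10207) − 747·(16569/15562))/5489 = -31193/15562.

b = -2.004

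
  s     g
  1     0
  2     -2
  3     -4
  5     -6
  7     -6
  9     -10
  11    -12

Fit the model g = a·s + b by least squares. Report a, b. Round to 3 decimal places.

a = -1.109, b = 0.307

The normal system AᵀA·[a, b]ᵀ = Aᵀg is [[290, 38]; [38, 7]]·[a, b]ᵀ = [-310, -40]ᵀ.
Δ = 290·7 − 38² = 586.
a = ((-310)·7 − 38·(-40))/586 = -325/293; b = (290·(-40) − 38·(-310))/586 = 90/293.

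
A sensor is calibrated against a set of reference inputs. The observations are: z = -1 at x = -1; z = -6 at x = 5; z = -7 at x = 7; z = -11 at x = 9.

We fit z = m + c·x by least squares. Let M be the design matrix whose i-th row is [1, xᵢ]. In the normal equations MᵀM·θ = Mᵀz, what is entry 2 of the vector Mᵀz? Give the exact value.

Entry 2 ↔ basis x, so (Mᵀz)_{2} = Σᵢ (x)·zᵢ = (-1)·(-1) + (5)·(-6) + (7)·(-7) + (9)·(-11) = -177.

-177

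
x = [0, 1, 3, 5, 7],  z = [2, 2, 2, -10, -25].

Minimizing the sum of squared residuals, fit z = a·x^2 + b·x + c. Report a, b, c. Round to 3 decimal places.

Setting ∂/∂a … = 0 gives: 3108·a + 496·b + 84·c = -1455;  496·a + 84·b + 16·c = -217;  84·a + 16·b + 5·c = -29.
Row-reducing yields a = -339/388, b = 879/388, c = 158/97.

a = -0.874, b = 2.265, c = 1.629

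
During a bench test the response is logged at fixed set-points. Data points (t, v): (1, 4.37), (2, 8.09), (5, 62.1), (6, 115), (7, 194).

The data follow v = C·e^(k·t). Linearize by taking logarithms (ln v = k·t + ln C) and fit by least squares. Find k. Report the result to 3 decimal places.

Let Y = ln v. Fitting Y = k·t + ln C by least squares:
Sums: Σt = 21.0000, Σ(t)² = 115.0000, Σln v = 17.7069, Σt·ln v = 91.6444.
Normal system: [[115.0000, 21.0000]; [21.0000, 5]]·[k, ln C]ᵀ = [91.6444, 17.7069]ᵀ.
Slope k = (n·Σt·ln v − Σt·Σln v)/(n·Σ(t)² − (Σt)²) = (5·91.6444 − 21.0000·17.7069)/134.0000 = 0.64460; ln C = (Σln v − k·Σt)/n = 0.83407.

k = 0.645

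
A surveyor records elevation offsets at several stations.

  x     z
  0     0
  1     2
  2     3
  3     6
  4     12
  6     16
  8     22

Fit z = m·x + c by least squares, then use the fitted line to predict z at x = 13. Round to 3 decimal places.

ẑ = 36.168

Entries of AᵀA: Σx·x = 130, Σx = 24, Σ1 = 7.
Right-hand side: Σx·z = 346, Σz = 61.
Normal equations: [[130, 24]; [24, 7]]·[m, c]ᵀ = [346, 61]ᵀ.
Eliminating c: 7·(row 1) − 24·(row 2) gives 334·m = 7·346 − 24·61 = 958, so m = 479/167.
Then c = (61 − 24·(479/167))/7 = -187/167.
At x = 13: ẑ = (479/167)·(13) + (-187/167)·(1) = 6040/167.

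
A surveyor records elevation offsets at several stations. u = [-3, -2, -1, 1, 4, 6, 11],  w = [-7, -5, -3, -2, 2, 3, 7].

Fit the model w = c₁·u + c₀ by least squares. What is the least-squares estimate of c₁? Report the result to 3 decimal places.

Entries of MᵀM: Σu·u = 188, Σu = 16, Σ1 = 7.
Moment sums: Σu·w = 135, Σw = -5.
Normal equations: [[188, 16]; [16, 7]]·[c₁, c₀]ᵀ = [135, -5]ᵀ.
Eliminating c₀: 7·(row 1) − 16·(row 2) gives 1060·c₁ = 7·135 − 16·(-5) = 1025, so c₁ = 205/212.
Then c₀ = ((-5) − 16·(205/212))/7 = -155/53.

c₁ = 0.967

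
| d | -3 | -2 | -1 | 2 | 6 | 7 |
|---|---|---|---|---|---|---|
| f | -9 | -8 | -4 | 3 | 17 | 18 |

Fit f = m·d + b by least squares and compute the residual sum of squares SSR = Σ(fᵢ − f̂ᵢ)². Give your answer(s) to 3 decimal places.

From the data, Σd·d = 103, Σd = 9, Σ1 = 6.
Right-hand side: Σd·f = 281, Σf = 17.
Determinant 103·6 − 9² = 537.
m = (281·6 − 9·17)/537 = 511/179; b = (103·17 − 9·281)/537 = -778/537.
Residuals: 544/537, -452/537, 163/537, -677/537, 709/537, -287/537; SSR = 2924/537.

SSR = 5.445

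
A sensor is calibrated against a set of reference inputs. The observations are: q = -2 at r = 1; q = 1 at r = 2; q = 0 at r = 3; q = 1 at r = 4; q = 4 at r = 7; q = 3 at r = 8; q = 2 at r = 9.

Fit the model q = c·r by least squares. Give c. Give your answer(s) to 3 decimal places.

Entries of AᵀA: Σr·r = 224.
And Σr·q = 74.
AᵀA·[c]ᵀ = Aᵀq becomes [[224]]·[c]ᵀ = [74]ᵀ.
c = 74/224 = 0.330357.

c = 0.330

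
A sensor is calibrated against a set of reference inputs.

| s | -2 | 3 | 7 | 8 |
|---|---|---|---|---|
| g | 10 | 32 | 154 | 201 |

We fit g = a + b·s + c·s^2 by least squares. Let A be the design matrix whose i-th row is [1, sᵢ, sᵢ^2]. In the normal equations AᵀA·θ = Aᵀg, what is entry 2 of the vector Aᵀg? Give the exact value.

2762

Entry 2 ↔ basis s, so (Aᵀg)_{2} = Σᵢ (s)·gᵢ = (-2)·(10) + (3)·(32) + (7)·(154) + (8)·(201) = 2762.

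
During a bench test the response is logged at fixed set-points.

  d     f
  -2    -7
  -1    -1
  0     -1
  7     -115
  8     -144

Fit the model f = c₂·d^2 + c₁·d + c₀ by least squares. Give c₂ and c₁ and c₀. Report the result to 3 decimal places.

Setting ∂/∂c₂ … = 0 gives: 6514·c₂ + 846·c₁ + 118·c₀ = -14880;  846·c₂ + 118·c₁ + 12·c₀ = -1942;  118·c₂ + 12·c₁ + 5·c₀ = -268.
(Σd^2·d^2 = 6514, Σd^2·d = 846, Σd^2 = 118, Σd·d = 118, Σd = 12, Σ1 = 5, Σd^2·f = -14880, Σd·f = -1942, Σf = -268.)
Solving the 3×3 system (Gaussian elimination) gives c₂ = -40199/19876, c₁ = -35773/19876, c₀ = -15401/9938.

c₂ = -2.022, c₁ = -1.800, c₀ = -1.550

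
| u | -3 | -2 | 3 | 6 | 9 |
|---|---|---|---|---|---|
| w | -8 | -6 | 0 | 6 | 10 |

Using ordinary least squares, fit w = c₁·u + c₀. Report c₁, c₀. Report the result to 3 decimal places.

AᵀA·[c₁, c₀]ᵀ = Aᵀw reads: 139·c₁ + 13·c₀ = 162;  13·c₁ + 5·c₀ = 2.
(Σu·u = 139, Σu = 13, Σ1 = 5, Σu·w = 162, Σw = 2.)
Eliminating c₀: 5·(row 1) − 13·(row 2) gives 526·c₁ = 5·162 − 13·2 = 784, so c₁ = 392/263.
Then c₀ = (2 − 13·(392/263))/5 = -914/263.

c₁ = 1.490, c₀ = -3.475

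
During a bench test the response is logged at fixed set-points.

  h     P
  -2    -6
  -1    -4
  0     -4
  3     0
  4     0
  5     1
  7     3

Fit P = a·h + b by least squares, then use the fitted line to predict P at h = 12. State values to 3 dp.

P̂ = 7.915

With design matrix M, MᵀM = [[104, 16]; [16, 7]] and MᵀP = [42, -10]ᵀ.
Δ = 104·7 − 16² = 472.
a = (42·7 − 16·(-10))/472 = 227/236; b = (104·(-10) − 16·42)/472 = -214/59.
At h = 12: P̂ = (227/236)·(12) + (-214/59)·(1) = 467/59.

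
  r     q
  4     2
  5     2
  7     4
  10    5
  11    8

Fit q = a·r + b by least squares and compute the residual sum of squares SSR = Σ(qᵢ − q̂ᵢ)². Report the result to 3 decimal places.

SSR = 2.812

From the data, Σr·r = 311, Σr = 37, Σ1 = 5.
Moment sums: Σr·q = 184, Σq = 21.
AᵀA·[a, b]ᵀ = Aᵀq becomes [[311, 37]; [37, 5]]·[a, b]ᵀ = [184, 21]ᵀ.
Eliminating b: 5·(row 1) − 37·(row 2) gives 186·a = 5·184 − 37·21 = 143, so a = 143/186.
Then b = (21 − 37·(143/186))/5 = -277/186.
Residuals: 77/186, -11/31, 10/93, -223/186, 32/31; SSR = 523/186.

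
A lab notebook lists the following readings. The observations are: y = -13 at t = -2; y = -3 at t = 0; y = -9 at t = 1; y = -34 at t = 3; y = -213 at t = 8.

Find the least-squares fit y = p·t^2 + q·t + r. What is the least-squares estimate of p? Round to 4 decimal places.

p = -3.1218

From the data, Σt^2·t^2 = 4194, Σt^2·t = 532, Σt^2 = 78, Σt·t = 78, Σt = 10, Σ1 = 5.
For Mᵀy: Σt^2·y = -13999, Σt·y = -1789, Σy = -272.
MᵀM·[p, q, r]ᵀ = Mᵀy becomes [[4194, 532, 78]; [532, 78, 10]; [78, 10, 5]]·[p, q, r]ᵀ = [-13999, -1789, -272]ᵀ.
Inverting the 3×3 Gram matrix, [p, q, r]ᵀ = [-244291/78254, -96083/78254, -126956/39127]ᵀ.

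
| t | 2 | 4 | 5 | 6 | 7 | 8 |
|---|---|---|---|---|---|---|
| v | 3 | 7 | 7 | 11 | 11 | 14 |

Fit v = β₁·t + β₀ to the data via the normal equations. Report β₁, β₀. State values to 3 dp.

With design matrix M, MᵀM = [[194, 32]; [32, 6]] and Mᵀv = [324, 53]ᵀ.
Δ = 194·6 − 32² = 140.
β₁ = (324·6 − 32·53)/140 = 62/35; β₀ = (194·53 − 32·324)/140 = -43/70.

β₁ = 1.771, β₀ = -0.614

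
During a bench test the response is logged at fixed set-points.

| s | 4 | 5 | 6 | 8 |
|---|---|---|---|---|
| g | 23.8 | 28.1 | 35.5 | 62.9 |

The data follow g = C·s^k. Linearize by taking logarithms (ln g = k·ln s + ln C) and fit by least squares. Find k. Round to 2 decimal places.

k = 1.41

Let Y = ln g. Fitting Y = k·ln s + ln C by least squares:
XᵀX = [[12.0466, 6.8669]; [6.8669, 4]], rhs = [24.7707, 14.2165]ᵀ  (here Σln s = 6.8669, Σ(ln s)² = 12.0466, Σln g = 14.2165, Σln s·ln g = 24.7707).
Slope k = (n·Σln s·ln g − Σln s·Σln g)/(n·Σ(ln s)² − (Σln s)²) = (4·24.7707 − 6.8669·14.2165)/1.0316 = 1.41410; ln C = (Σln g − k·Σln s)/n = 1.12650.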